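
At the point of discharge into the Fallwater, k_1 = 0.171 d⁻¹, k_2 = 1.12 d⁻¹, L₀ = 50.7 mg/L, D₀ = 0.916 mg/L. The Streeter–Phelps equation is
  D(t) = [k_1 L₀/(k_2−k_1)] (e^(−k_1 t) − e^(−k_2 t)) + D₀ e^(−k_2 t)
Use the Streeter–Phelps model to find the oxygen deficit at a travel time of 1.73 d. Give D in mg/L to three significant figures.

k_1 L₀/(k_2−k_1) = 0.171×50.7/(1.12−0.171) = 8.670/0.9490 = 9.136 mg/L.
e^(−k_1 t) = e^(−0.171×1.730) = 0.7439; e^(−k_2 t) = e^(−1.12×1.730) = 0.1440.
D = 9.136 × (0.7439 − 0.1440) + 0.916 × 0.1440 = 5.480 + 0.1319 = 5.612 mg/L.

D ≈ 5.61 mg/L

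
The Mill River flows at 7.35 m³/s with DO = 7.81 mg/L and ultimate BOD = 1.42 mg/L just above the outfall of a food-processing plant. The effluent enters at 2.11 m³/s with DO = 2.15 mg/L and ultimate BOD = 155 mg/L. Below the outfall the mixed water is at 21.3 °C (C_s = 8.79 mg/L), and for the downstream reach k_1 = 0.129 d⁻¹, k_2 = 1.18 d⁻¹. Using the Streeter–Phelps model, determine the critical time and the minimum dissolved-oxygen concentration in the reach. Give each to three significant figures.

t_c ≈ 1.42 d; minimum DO ≈ 5.54 mg/L

Mixed DO = (7.35×7.81 + 2.11×2.15)/(7.35+2.11) = 61.94/9.460 = 6.548 mg/L.
Mixed L₀ = (7.35×1.42 + 2.11×155)/(9.460) = 337.5/9.460 = 35.68 mg/L.
Initial deficit D₀ = C_s − DO₀ = 8.79 − 6.548 = 2.242 mg/L.
t_c = (1/1.051) ln[(1.18/0.129)(1 − 2.242×1.051/(0.129×35.68))] = 0.9515 × ln(4.463) = 1.423 d.
D_c = (0.129/1.18) × 35.68 × e^(−0.129×1.423) = 0.1093 × 35.68 × 0.8323 = 3.246 mg/L.
Minimum DO = 8.79 − 3.246 = 5.544 mg/L.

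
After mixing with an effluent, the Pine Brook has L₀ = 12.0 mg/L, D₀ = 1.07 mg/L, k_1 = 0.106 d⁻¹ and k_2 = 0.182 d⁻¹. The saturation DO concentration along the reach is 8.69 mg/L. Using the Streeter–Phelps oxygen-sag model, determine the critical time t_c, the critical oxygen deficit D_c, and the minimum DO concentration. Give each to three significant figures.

At the critical point dD/dt = 0, so k_1 L₀ e^(−k_1 t) = k_2 D. Substituting D(t) from the Streeter–Phelps equation and solving for t gives
t_c = ln[(k_2/k_1)(1 − D₀(k_2−k_1)/(k_1 L₀))] / (k_2−k_1).
Here k_2−k_1 = 0.07600 d⁻¹ and 1 − D₀(k_2−k_1)/(k_1 L₀) = 1 − 1.07×0.07600/(0.106×12.0) = 0.9361, so
t_c = ln(1.717 × 0.9361) / 0.07600 = 0.4745 / 0.07600 = 6.243 d.
L(t_c) = L₀ e^(−k_1 t_c) = 12.0 × 0.5159 = 6.191 mg/L, and at the critical point k_2 D_c = k_1 L, so D_c = (0.106/0.182) × 6.191 = 3.606 mg/L.
Minimum DO = C_s − D_c = 8.69 − 3.606 = 5.084 mg/L.

t_c ≈ 6.24 d; D_c ≈ 3.61 mg/L; min DO ≈ 5.08 mg/L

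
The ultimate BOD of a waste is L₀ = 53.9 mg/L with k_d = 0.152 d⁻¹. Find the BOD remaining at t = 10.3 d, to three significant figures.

L_t = L₀ e^(−k_d t) = 53.9 × e^(−0.152×10.3) = 53.9 × 0.2090 = 11.26 mg/L.

L ≈ 11.3 mg/L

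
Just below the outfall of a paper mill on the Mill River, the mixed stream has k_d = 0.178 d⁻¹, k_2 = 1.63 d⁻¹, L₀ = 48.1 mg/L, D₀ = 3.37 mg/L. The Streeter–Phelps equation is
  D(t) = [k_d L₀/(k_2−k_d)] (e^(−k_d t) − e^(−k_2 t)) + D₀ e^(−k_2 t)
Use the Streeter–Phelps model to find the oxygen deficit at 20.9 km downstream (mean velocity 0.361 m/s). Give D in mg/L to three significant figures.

D ≈ 4.39 mg/L

Travel time t = x/v = 20.9 km / (0.361 m/s) = 20900 m / 0.361 m/s = 57890 s = 0.6701 d.
k_d L₀/(k_2−k_d) = 0.178×48.1/(1.63−0.178) = 8.562/1.452 = 5.897 mg/L.
e^(−k_d t) = e^(−0.178×0.6701) = 0.8876; e^(−k_2 t) = e^(−1.63×0.6701) = 0.3355.
D = 5.897 × (0.8876 − 0.3355) + 3.37 × 0.3355 = 3.255 + 1.131 = 4.386 mg/L.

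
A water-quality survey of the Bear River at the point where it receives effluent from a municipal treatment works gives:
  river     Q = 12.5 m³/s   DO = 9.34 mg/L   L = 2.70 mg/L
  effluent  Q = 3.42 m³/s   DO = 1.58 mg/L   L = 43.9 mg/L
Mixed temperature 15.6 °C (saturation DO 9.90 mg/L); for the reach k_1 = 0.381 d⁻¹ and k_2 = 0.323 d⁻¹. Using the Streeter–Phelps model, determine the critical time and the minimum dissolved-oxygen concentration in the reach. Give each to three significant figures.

Mixed DO = (12.5×9.34 + 3.42×1.58)/(12.5+3.42) = 122.2/15.92 = 7.673 mg/L.
Mixed L₀ = (12.5×2.70 + 3.42×43.9)/(15.92) = 183.9/15.92 = 11.55 mg/L.
Initial deficit D₀ = C_s − DO₀ = 9.90 − 7.673 = 2.227 mg/L.
t_c = (1/-0.05800) ln[(0.323/0.381)(1 − 2.227×-0.05800/(0.381×11.55))] = -17.24 × ln(0.8727) = 2.349 d.
D_c = (0.381/0.323) × 11.55 × e^(−0.381×2.349) = 1.180 × 11.55 × 0.4087 = 5.568 mg/L.
Minimum DO = 9.90 − 5.568 = 4.332 mg/L.

t_c ≈ 2.35 d; minimum DO ≈ 4.33 mg/L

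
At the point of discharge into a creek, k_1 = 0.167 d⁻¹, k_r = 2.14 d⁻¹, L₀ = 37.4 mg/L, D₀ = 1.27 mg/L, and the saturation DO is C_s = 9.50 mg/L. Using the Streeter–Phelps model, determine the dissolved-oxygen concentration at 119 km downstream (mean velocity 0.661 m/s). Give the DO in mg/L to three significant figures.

DO ≈ 7.29 mg/L

Travel time t = x/v = 119 km / (0.661 m/s) = 119000 m / 0.661 m/s = 180000 s = 2.084 d.
k_1 L₀/(k_r−k_1) = 0.167×37.4/(2.14−0.167) = 6.246/1.973 = 3.166 mg/L.
e^(−k_1 t) = e^(−0.167×2.084) = 0.7061; e^(−k_r t) = e^(−2.14×2.084) = 0.01157.
D = 3.166 × (0.7061 − 0.01157) + 1.27 × 0.01157 = 2.199 + 0.01470 = 2.213 mg/L.
DO = C_s − D = 9.50 − 2.213 = 7.287 mg/L.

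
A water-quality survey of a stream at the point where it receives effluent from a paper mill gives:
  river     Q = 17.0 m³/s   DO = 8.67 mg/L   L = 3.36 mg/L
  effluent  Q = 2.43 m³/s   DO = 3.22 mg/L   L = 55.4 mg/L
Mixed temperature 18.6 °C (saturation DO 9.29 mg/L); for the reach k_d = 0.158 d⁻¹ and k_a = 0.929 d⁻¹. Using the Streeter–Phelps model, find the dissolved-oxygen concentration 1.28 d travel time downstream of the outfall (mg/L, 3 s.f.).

DO ≈ 7.86 mg/L

Mixed DO = (17.0×8.67 + 2.43×3.22)/(17.0+2.43) = 155.2/19.43 = 7.988 mg/L.
Mixed L₀ = (17.0×3.36 + 2.43×55.4)/(19.43) = 191.7/19.43 = 9.868 mg/L.
Initial deficit D₀ = C_s − DO₀ = 9.29 − 7.988 = 1.302 mg/L.
D(1.28) = [0.158×9.868/(0.929−0.158)](e^(−0.158×1.28) − e^(−0.929×1.28)) + 1.302 e^(−0.929×1.28)
= 2.022 × (0.8169 − 0.3045) + 1.302 × 0.3045 = 1.433 mg/L.
DO = 9.29 − 1.433 = 7.857 mg/L.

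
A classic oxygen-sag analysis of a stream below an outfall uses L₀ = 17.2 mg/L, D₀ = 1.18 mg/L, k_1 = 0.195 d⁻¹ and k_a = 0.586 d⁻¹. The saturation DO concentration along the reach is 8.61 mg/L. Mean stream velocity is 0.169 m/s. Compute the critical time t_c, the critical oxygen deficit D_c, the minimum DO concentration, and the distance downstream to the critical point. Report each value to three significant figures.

t_c = [1/(k_a−k_1)] ln[(k_a/k_1)(1 − D₀(k_a−k_1)/(k_1 L₀))]
= [1/(0.586−0.195)] ln[(0.586/0.195)(1 − 1.18×0.3910/(0.195×17.2))]
= (1/0.3910) ln[3.005 × 0.8624] = 2.558 × ln(2.592) = 2.558 × 0.9523 = 2.436 d.
L(t_c) = L₀ e^(−k_1 t_c) = 17.2 × 0.6219 = 10.70 mg/L, and at the critical point k_a D_c = k_1 L, so D_c = (0.195/0.586) × 10.70 = 3.560 mg/L.
Minimum DO = C_s − D_c = 8.61 − 3.560 = 5.050 mg/L.
x_c = v t_c = 0.169 m/s × 2.436 d × 86400 s/d = 35560 m ≈ 35.6 km.

t_c ≈ 2.44 d; D_c ≈ 3.56 mg/L; min DO ≈ 5.05 mg/L; x_c ≈ 35.6 km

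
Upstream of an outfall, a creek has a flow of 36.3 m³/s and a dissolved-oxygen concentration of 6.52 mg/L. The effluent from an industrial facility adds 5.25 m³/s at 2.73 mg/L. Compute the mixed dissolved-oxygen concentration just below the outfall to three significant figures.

6.04 mg/L

Flow-weighted mixing: C = (Q_r C_r + Q_w C_w)/(Q_r + Q_w)
= (36.3×6.52 + 5.25×2.73)/(36.3 + 5.25) = 251.0/41.55 = 6.041 mg/L.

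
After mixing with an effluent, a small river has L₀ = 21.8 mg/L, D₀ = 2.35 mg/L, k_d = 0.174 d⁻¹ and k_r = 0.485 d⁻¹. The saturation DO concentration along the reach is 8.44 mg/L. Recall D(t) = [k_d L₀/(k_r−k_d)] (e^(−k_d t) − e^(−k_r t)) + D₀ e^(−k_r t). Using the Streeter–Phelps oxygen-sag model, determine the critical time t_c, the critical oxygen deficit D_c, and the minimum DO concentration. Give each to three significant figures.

With k_r/k_d = 2.787 and 1 − D₀(k_r−k_d)/(k_d L₀) = 0.8073,
t_c = ln(2.787 × 0.8073) / (0.485 − 0.174) = ln(2.250) / 0.3110 = 0.8111/0.3110 = 2.608 d.
L(t_c) = L₀ e^(−k_d t_c) = 21.8 × 0.6352 = 13.85 mg/L, and at the critical point k_r D_c = k_d L, so D_c = (0.174/0.485) × 13.85 = 4.968 mg/L.
Minimum DO = C_s − D_c = 8.44 − 4.968 = 3.472 mg/L.

t_c ≈ 2.61 d; D_c ≈ 4.97 mg/L; min DO ≈ 3.47 mg/L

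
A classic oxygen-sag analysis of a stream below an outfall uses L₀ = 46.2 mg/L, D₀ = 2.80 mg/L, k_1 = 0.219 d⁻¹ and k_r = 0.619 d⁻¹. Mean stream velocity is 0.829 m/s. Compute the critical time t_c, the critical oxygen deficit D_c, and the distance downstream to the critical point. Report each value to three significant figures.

t_c ≈ 2.30 d; D_c ≈ 9.87 mg/L; x_c ≈ 165 km

At the critical point dD/dt = 0, so k_1 L₀ e^(−k_1 t) = k_r D. Substituting D(t) from the Streeter–Phelps equation and solving for t gives
t_c = ln[(k_r/k_1)(1 − D₀(k_r−k_1)/(k_1 L₀))] / (k_r−k_1).
Here k_r−k_1 = 0.4000 d⁻¹ and 1 − D₀(k_r−k_1)/(k_1 L₀) = 1 − 2.80×0.4000/(0.219×46.2) = 0.8893, so
t_c = ln(2.826 × 0.8893) / 0.4000 = 0.9217 / 0.4000 = 2.304 d.
D_c = (k_1/k_r) L₀ e^(−k_1 t_c) = (0.219/0.619) × 46.2 × e^(−0.219×2.304) = 0.3538 × 46.2 × 0.6037 = 9.868 mg/L.
x_c = v t_c = 0.829 m/s × 2.304 d × 86400 s/d = 165000 m ≈ 165 km.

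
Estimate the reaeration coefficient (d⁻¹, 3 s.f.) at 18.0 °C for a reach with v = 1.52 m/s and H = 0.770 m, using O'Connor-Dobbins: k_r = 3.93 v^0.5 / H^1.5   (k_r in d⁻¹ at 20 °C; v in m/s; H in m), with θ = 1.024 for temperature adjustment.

k_r ≈ 6.84 d⁻¹

k_r(20) = 3.93 × 1.52^0.5 / 0.770^1.5 = 3.93 × 1.233 / 0.6757 = 7.171 d⁻¹.
k_r(18.0) = 7.171 × 1.024^(18.0−20) = 7.171 × 0.9537 = 6.839 d⁻¹.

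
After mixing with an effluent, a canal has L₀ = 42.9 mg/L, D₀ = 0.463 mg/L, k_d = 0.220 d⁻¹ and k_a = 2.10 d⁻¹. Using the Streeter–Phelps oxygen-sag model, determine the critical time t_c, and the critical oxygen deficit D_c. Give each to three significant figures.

t_c ≈ 1.15 d; D_c ≈ 3.49 mg/L

t_c = [1/(k_a−k_d)] ln[(k_a/k_d)(1 − D₀(k_a−k_d)/(k_d L₀))]
= [1/(2.10−0.220)] ln[(2.10/0.220)(1 − 0.463×1.880/(0.220×42.9))]
= (1/1.880) ln[9.545 × 0.9078] = 0.5319 × ln(8.665) = 0.5319 × 2.159 = 1.149 d.
L(t_c) = L₀ e^(−k_d t_c) = 42.9 × 0.7767 = 33.32 mg/L, and at the critical point k_a D_c = k_d L, so D_c = (0.220/2.10) × 33.32 = 3.491 mg/L.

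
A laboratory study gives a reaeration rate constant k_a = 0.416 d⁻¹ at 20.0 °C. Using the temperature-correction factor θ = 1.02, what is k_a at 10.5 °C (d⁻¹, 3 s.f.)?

k_a ≈ 0.345 d⁻¹

k_a(T₂) = k_a(T₁) · θ^(T₂−T₁) = 0.416 × 1.02^(10.5−20.0)
= 0.416 × 1.02^-9.50 = 0.416 × 0.8285 = 0.3447 d⁻¹.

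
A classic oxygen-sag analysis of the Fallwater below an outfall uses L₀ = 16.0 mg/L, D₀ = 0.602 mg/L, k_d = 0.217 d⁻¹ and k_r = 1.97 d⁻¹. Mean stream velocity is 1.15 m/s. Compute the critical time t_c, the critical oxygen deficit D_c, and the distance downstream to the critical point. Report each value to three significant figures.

t_c ≈ 1.05 d; D_c ≈ 1.40 mg/L; x_c ≈ 104 km

t_c = [1/(k_r−k_d)] ln[(k_r/k_d)(1 − D₀(k_r−k_d)/(k_d L₀))]
= [1/(1.97−0.217)] ln[(1.97/0.217)(1 − 0.602×1.753/(0.217×16.0))]
= (1/1.753) ln[9.078 × 0.6961] = 0.5705 × ln(6.319) = 0.5705 × 1.844 = 1.052 d.
D_c = (k_d/k_r) L₀ e^(−k_d t_c) = (0.217/1.97) × 16.0 × e^(−0.217×1.052) = 0.1102 × 16.0 × 0.7960 = 1.403 mg/L.
x_c = v t_c = 1.15 m/s × 1.052 d × 86400 s/d = 104500 m ≈ 104 km.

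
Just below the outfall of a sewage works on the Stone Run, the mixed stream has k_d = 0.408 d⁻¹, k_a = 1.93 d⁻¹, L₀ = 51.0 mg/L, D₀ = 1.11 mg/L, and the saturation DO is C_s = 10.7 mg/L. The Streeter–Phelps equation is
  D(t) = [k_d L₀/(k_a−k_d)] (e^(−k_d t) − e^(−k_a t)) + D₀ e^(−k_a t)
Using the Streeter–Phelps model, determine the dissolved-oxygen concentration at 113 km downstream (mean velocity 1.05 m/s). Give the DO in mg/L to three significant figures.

Travel time t = x/v = 113 km / (1.05 m/s) = 113000 m / 1.05 m/s = 107600 s = 1.246 d.
k_d L₀/(k_a−k_d) = 0.408×51.0/(1.93−0.408) = 20.81/1.522 = 13.67 mg/L.
e^(−k_d t) = e^(−0.408×1.246) = 0.6016; e^(−k_a t) = e^(−1.93×1.246) = 0.09036.
D = 13.67 × (0.6016 − 0.09036) + 1.11 × 0.09036 = 6.989 + 0.1003 = 7.089 mg/L.
DO = C_s − D = 10.7 − 7.089 = 3.611 mg/L.

DO ≈ 3.61 mg/L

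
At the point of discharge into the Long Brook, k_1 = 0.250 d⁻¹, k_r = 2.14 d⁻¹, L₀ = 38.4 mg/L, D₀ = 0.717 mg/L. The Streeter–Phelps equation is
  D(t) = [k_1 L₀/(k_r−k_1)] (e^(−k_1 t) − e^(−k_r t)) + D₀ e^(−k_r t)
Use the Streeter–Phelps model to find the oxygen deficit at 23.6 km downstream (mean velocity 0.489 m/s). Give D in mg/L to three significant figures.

Travel time t = x/v = 23.6 km / (0.489 m/s) = 23600 m / 0.489 m/s = 48260 s = 0.5586 d.
k_1 L₀/(k_r−k_1) = 0.250×38.4/(2.14−0.250) = 9.600/1.890 = 5.079 mg/L.
e^(−k_1 t) = e^(−0.250×0.5586) = 0.8697; e^(−k_r t) = e^(−2.14×0.5586) = 0.3026.
D = 5.079 × (0.8697 − 0.3026) + 0.717 × 0.3026 = 2.880 + 0.2170 = 3.097 mg/L.

D ≈ 3.10 mg/L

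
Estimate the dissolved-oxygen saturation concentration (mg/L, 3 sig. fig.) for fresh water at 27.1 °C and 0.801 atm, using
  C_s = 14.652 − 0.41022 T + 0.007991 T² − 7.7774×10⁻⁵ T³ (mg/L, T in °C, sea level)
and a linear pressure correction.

C_s ≈ 6.29 mg/L

At sea level: C_s = 14.652 − 0.41022×27.1 + 0.007991×27.1² − 7.7774×10⁻⁵×27.1³ = 7.856 mg/L.
Pressure correction: C_s' = 7.856 × 0.801 = 6.293 mg/L.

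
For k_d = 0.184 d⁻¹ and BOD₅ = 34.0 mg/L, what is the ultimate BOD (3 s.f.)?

L₀ ≈ 56.5 mg/L

BOD₅ = L₀(1 − e^(−5k_d)) ⇒ L₀ = BOD₅ / (1 − e^(−5×0.184))
= 34.0 / (1 − 0.3985) = 34.0 / 0.6015 = 56.53 mg/L.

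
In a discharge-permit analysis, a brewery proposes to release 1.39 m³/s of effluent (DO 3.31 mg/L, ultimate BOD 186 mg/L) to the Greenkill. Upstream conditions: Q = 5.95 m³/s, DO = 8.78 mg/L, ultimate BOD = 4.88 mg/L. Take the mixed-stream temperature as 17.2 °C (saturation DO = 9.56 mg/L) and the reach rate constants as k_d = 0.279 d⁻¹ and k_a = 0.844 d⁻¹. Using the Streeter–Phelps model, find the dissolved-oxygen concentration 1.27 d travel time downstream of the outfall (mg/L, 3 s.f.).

Mixed DO = (5.95×8.78 + 1.39×3.31)/(5.95+1.39) = 56.84/7.340 = 7.744 mg/L.
Mixed L₀ = (5.95×4.88 + 1.39×186)/(7.340) = 287.6/7.340 = 39.18 mg/L.
Initial deficit D₀ = C_s − DO₀ = 9.56 − 7.744 = 1.816 mg/L.
D(1.27) = [0.279×39.18/(0.844−0.279)](e^(−0.279×1.27) − e^(−0.844×1.27)) + 1.816 e^(−0.844×1.27)
= 19.35 × (0.7016 − 0.3424) + 1.816 × 0.3424 = 7.573 mg/L.
DO = 9.56 − 7.573 = 1.987 mg/L.

DO ≈ 1.99 mg/L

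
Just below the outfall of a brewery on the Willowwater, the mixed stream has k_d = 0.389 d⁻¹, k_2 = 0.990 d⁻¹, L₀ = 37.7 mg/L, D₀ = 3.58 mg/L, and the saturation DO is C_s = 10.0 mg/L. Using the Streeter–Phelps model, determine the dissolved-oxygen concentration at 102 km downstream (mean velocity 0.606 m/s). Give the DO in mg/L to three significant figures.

DO ≈ 1.59 mg/L

Travel time t = x/v = 102 km / (0.606 m/s) = 102000 m / 0.606 m/s = 168300 s = 1.948 d.
k_d L₀/(k_2−k_d) = 0.389×37.7/(0.990−0.389) = 14.67/0.6010 = 24.40 mg/L.
e^(−k_d t) = e^(−0.389×1.948) = 0.4687; e^(−k_2 t) = e^(−0.990×1.948) = 0.1453.
D = 24.40 × (0.4687 − 0.1453) + 3.58 × 0.1453 = 7.890 + 0.5203 = 8.410 mg/L.
DO = C_s − D = 10.0 − 8.410 = 1.590 mg/L.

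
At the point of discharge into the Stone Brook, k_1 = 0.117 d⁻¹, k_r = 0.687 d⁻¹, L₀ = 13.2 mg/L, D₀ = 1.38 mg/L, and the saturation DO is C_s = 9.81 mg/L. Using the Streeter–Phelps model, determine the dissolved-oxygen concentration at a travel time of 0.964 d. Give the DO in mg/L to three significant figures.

DO ≈ 8.08 mg/L

k_1 L₀/(k_r−k_1) = 0.117×13.2/(0.687−0.117) = 1.544/0.5700 = 2.709 mg/L.
e^(−k_1 t) = e^(−0.117×0.9640) = 0.8933; e^(−k_r t) = e^(−0.687×0.9640) = 0.5157.
D = 2.709 × (0.8933 − 0.5157) + 1.38 × 0.5157 = 1.023 + 0.7116 = 1.735 mg/L.
DO = C_s − D = 9.81 − 1.735 = 8.075 mg/L.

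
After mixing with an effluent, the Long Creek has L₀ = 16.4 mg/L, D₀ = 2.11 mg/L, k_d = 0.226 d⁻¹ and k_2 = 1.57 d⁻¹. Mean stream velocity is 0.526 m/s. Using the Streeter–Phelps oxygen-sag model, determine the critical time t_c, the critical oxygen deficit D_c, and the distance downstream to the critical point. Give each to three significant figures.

t_c ≈ 0.364 d; D_c ≈ 2.17 mg/L; x_c ≈ 16.6 km

At the critical point dD/dt = 0, so k_d L₀ e^(−k_d t) = k_2 D. Substituting D(t) from the Streeter–Phelps equation and solving for t gives
t_c = ln[(k_2/k_d)(1 − D₀(k_2−k_d)/(k_d L₀))] / (k_2−k_d).
Here k_2−k_d = 1.344 d⁻¹ and 1 − D₀(k_2−k_d)/(k_d L₀) = 1 − 2.11×1.344/(0.226×16.4) = 0.2349, so
t_c = ln(6.947 × 0.2349) / 1.344 = 0.4896 / 1.344 = 0.3643 d.
D_c = (k_d/k_2) L₀ e^(−k_d t_c) = (0.226/1.57) × 16.4 × e^(−0.226×0.3643) = 0.1439 × 16.4 × 0.9210 = 2.174 mg/L.
x_c = v t_c = 0.526 m/s × 0.3643 d × 86400 s/d = 16560 m ≈ 16.6 km.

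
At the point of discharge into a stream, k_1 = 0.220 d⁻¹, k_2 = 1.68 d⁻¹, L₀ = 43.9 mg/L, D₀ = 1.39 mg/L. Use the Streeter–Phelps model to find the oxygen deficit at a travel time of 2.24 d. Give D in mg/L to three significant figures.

k_1 L₀/(k_2−k_1) = 0.220×43.9/(1.68−0.220) = 9.658/1.460 = 6.615 mg/L.
e^(−k_1 t) = e^(−0.220×2.240) = 0.6109; e^(−k_2 t) = e^(−1.68×2.240) = 0.02321.
D = 6.615 × (0.6109 − 0.02321) + 1.39 × 0.02321 = 3.888 + 0.03226 = 3.920 mg/L.

D ≈ 3.92 mg/L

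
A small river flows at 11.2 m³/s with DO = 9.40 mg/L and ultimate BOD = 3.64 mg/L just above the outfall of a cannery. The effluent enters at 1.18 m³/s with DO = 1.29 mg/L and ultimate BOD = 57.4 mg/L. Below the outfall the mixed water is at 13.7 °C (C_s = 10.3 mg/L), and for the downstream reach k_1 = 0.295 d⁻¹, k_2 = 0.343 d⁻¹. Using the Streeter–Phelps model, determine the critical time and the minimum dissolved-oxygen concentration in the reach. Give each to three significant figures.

t_c ≈ 2.48 d; minimum DO ≈ 6.68 mg/L

Mixed DO = (11.2×9.40 + 1.18×1.29)/(11.2+1.18) = 106.8/12.38 = 8.627 mg/L.
Mixed L₀ = (11.2×3.64 + 1.18×57.4)/(12.38) = 108.5/12.38 = 8.764 mg/L.
Initial deficit D₀ = C_s − DO₀ = 10.3 − 8.627 = 1.673 mg/L.
t_c = (1/0.04800) ln[(0.343/0.295)(1 − 1.673×0.04800/(0.295×8.764))] = 20.83 × ln(1.127) = 2.483 d.
D_c = (0.295/0.343) × 8.764 × e^(−0.295×2.483) = 0.8601 × 8.764 × 0.4807 = 3.623 mg/L.
Minimum DO = 10.3 − 3.623 = 6.677 mg/L.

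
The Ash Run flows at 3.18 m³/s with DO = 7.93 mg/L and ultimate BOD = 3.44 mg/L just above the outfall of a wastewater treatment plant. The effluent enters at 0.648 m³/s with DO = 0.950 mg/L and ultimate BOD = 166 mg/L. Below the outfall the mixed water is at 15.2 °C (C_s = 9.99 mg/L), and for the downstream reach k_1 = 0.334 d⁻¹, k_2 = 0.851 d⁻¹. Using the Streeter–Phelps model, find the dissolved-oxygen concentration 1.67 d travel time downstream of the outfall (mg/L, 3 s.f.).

DO ≈ 2.59 mg/L

Mixed DO = (3.18×7.93 + 0.648×0.950)/(3.18+0.648) = 25.83/3.828 = 6.748 mg/L.
Mixed L₀ = (3.18×3.44 + 0.648×166)/(3.828) = 118.5/3.828 = 30.96 mg/L.
Initial deficit D₀ = C_s − DO₀ = 9.99 − 6.748 = 3.242 mg/L.
D(1.67) = [0.334×30.96/(0.851−0.334)](e^(−0.334×1.67) − e^(−0.851×1.67)) + 3.242 e^(−0.851×1.67)
= 20.00 × (0.5725 − 0.2414) + 3.242 × 0.2414 = 7.404 mg/L.
DO = 9.99 − 7.404 = 2.586 mg/L.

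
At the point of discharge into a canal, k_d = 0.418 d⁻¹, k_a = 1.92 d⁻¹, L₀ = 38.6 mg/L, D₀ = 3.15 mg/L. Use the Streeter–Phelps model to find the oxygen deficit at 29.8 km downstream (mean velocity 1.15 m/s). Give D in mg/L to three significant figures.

Travel time t = x/v = 29.8 km / (1.15 m/s) = 29800 m / 1.15 m/s = 25910 s = 0.2999 d.
k_d L₀/(k_a−k_d) = 0.418×38.6/(1.92−0.418) = 16.13/1.502 = 10.74 mg/L.
e^(−k_d t) = e^(−0.418×0.2999) = 0.8822; e^(−k_a t) = e^(−1.92×0.2999) = 0.5622.
D = 10.74 × (0.8822 − 0.5622) + 3.15 × 0.5622 = 3.437 + 1.771 = 5.208 mg/L.

D ≈ 5.21 mg/L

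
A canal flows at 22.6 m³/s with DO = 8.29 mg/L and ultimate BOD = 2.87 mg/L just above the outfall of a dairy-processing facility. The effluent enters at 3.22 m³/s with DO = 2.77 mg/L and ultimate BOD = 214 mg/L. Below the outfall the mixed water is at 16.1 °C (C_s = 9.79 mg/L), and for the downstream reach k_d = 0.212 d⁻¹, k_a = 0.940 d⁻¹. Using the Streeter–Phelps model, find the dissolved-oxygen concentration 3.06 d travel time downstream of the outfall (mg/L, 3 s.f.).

Mixed DO = (22.6×8.29 + 3.22×2.77)/(22.6+3.22) = 196.3/25.82 = 7.602 mg/L.
Mixed L₀ = (22.6×2.87 + 3.22×214)/(25.82) = 753.9/25.82 = 29.20 mg/L.
Initial deficit D₀ = C_s − DO₀ = 9.79 − 7.602 = 2.188 mg/L.
D(3.06) = [0.212×29.20/(0.940−0.212)](e^(−0.212×3.06) − e^(−0.940×3.06)) + 2.188 e^(−0.940×3.06)
= 8.503 × (0.5227 − 0.05634) + 2.188 × 0.05634 = 4.089 mg/L.
DO = 9.79 − 4.089 = 5.701 mg/L.

DO ≈ 5.70 mg/L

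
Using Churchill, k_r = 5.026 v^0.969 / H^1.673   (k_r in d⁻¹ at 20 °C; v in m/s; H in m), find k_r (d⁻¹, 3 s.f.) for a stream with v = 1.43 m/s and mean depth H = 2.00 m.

k_r ≈ 2.23 d⁻¹

k_r = 5.026 × 1.43^0.969 / 2.00^1.673 = 5.026 × 1.414 / 3.189 = 2.229 d⁻¹.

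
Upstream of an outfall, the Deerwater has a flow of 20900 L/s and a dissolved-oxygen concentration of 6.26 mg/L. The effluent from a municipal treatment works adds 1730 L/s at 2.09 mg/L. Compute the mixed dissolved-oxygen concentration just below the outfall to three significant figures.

5.94 mg/L

Flow-weighted mixing: C = (Q_r C_r + Q_w C_w)/(Q_r + Q_w)
= (20900×6.26 + 1730×2.09)/(20900 + 1730) = 134400/22630 = 5.941 mg/L.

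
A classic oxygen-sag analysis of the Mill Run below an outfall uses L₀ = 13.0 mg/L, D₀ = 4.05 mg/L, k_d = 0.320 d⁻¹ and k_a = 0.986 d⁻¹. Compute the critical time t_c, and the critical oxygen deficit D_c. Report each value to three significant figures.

t_c ≈ 0.120 d; D_c ≈ 4.06 mg/L

With k_a/k_d = 3.081 and 1 − D₀(k_a−k_d)/(k_d L₀) = 0.3516,
t_c = ln(3.081 × 0.3516) / (0.986 − 0.320) = ln(1.083) / 0.6660 = 0.08010/0.6660 = 0.1203 d.
L(t_c) = L₀ e^(−k_d t_c) = 13.0 × 0.9622 = 12.51 mg/L, and at the critical point k_a D_c = k_d L, so D_c = (0.320/0.986) × 12.51 = 4.060 mg/L.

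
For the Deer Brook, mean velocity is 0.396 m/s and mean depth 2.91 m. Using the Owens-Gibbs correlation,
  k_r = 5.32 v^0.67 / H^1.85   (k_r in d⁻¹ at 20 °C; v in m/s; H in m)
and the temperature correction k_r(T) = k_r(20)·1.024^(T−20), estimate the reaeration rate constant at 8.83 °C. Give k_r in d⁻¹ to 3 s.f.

k_r ≈ 0.304 d⁻¹

k_r(20) = 5.32 × 0.396^0.67 / 2.91^1.85 = 5.32 × 0.5376 / 7.214 = 0.3964 d⁻¹.
k_r(8.83) = 0.3964 × 1.024^(8.83−20) = 0.3964 × 0.7673 = 0.3042 d⁻¹.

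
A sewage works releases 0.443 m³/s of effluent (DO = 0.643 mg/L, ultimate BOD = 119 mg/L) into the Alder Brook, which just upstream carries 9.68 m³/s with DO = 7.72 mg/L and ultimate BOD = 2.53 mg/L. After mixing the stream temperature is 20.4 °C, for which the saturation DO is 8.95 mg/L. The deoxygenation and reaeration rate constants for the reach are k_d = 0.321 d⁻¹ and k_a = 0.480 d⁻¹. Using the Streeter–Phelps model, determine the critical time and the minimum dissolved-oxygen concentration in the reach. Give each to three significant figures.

Mixed DO = (9.68×7.72 + 0.443×0.643)/(9.68+0.443) = 75.01/10.12 = 7.410 mg/L.
Mixed L₀ = (9.68×2.53 + 0.443×119)/(10.12) = 77.21/10.12 = 7.627 mg/L.
Initial deficit D₀ = C_s − DO₀ = 8.95 − 7.410 = 1.540 mg/L.
t_c = (1/0.1590) ln[(0.480/0.321)(1 − 1.540×0.1590/(0.321×7.627))] = 6.289 × ln(1.346) = 1.868 d.
D_c = (0.321/0.480) × 7.627 × e^(−0.321×1.868) = 0.6688 × 7.627 × 0.5490 = 2.800 mg/L.
Minimum DO = 8.95 − 2.800 = 6.150 mg/L.

t_c ≈ 1.87 d; minimum DO ≈ 6.15 mg/L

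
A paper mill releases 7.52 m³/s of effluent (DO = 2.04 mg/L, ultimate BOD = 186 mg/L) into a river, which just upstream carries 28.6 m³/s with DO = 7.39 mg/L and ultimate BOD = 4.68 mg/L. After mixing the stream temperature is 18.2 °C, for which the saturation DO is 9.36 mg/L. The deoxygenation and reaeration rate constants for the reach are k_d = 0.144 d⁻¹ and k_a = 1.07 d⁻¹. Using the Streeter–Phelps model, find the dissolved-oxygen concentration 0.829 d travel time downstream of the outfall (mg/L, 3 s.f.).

Mixed DO = (28.6×7.39 + 7.52×2.04)/(28.6+7.52) = 226.7/36.12 = 6.276 mg/L.
Mixed L₀ = (28.6×4.68 + 7.52×186)/(36.12) = 1533/36.12 = 42.43 mg/L.
Initial deficit D₀ = C_s − DO₀ = 9.36 − 6.276 = 3.084 mg/L.
D(0.829) = [0.144×42.43/(1.07−0.144)](e^(−0.144×0.829) − e^(−1.07×0.829)) + 3.084 e^(−1.07×0.829)
= 6.598 × (0.8875 − 0.4119) + 3.084 × 0.4119 = 4.408 mg/L.
DO = 9.36 − 4.408 = 4.952 mg/L.

DO ≈ 4.95 mg/L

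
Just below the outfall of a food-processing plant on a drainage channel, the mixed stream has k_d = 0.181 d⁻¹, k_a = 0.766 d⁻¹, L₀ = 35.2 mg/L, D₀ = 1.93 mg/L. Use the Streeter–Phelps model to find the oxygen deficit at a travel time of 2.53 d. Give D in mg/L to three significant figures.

D ≈ 5.60 mg/L

k_d L₀/(k_a−k_d) = 0.181×35.2/(0.766−0.181) = 6.371/0.5850 = 10.89 mg/L.
e^(−k_d t) = e^(−0.181×2.530) = 0.6326; e^(−k_a t) = e^(−0.766×2.530) = 0.1440.
D = 10.89 × (0.6326 − 0.1440) + 1.93 × 0.1440 = 5.321 + 0.2779 = 5.599 mg/L.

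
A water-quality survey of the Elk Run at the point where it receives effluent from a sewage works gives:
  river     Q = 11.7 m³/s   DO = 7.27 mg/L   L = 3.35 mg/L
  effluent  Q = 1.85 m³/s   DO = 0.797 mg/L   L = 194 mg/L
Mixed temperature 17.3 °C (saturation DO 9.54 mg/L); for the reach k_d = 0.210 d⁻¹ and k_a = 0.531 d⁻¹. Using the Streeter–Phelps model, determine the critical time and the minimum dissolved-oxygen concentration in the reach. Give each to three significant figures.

Mixed DO = (11.7×7.27 + 1.85×0.797)/(11.7+1.85) = 86.53/13.55 = 6.386 mg/L.
Mixed L₀ = (11.7×3.35 + 1.85×194)/(13.55) = 398.1/13.55 = 29.38 mg/L.
Initial deficit D₀ = C_s − DO₀ = 9.54 − 6.386 = 3.154 mg/L.
t_c = (1/0.3210) ln[(0.531/0.210)(1 − 3.154×0.3210/(0.210×29.38))] = 3.115 × ln(2.114) = 2.332 d.
D_c = (0.210/0.531) × 29.38 × e^(−0.210×2.332) = 0.3955 × 29.38 × 0.6129 = 7.121 mg/L.
Minimum DO = 9.54 − 7.121 = 2.419 mg/L.

t_c ≈ 2.33 d; minimum DO ≈ 2.42 mg/L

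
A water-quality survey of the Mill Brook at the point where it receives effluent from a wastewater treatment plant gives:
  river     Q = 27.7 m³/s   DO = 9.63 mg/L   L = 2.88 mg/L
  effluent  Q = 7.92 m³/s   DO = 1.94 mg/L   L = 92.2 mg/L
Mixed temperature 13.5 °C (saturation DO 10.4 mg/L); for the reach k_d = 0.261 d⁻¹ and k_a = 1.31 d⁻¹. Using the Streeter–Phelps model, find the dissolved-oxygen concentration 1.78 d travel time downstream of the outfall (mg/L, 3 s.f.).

DO ≈ 7.15 mg/L

Mixed DO = (27.7×9.63 + 7.92×1.94)/(27.7+7.92) = 282.1/35.62 = 7.920 mg/L.
Mixed L₀ = (27.7×2.88 + 7.92×92.2)/(35.62) = 810.0/35.62 = 22.74 mg/L.
Initial deficit D₀ = C_s − DO₀ = 10.4 − 7.920 = 2.480 mg/L.
D(1.78) = [0.261×22.74/(1.31−0.261)](e^(−0.261×1.78) − e^(−1.31×1.78)) + 2.480 e^(−1.31×1.78)
= 5.658 × (0.6284 − 0.09712) + 2.480 × 0.09712 = 3.247 mg/L.
DO = 10.4 − 3.247 = 7.153 mg/L.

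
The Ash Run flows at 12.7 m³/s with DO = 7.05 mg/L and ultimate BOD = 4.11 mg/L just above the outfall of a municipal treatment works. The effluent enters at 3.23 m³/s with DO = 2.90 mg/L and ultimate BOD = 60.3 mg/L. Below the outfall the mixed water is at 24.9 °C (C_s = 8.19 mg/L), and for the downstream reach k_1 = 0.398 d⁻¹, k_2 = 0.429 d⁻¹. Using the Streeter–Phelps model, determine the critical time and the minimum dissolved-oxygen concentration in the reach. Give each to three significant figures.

Mixed DO = (12.7×7.05 + 3.23×2.90)/(12.7+3.23) = 98.90/15.93 = 6.209 mg/L.
Mixed L₀ = (12.7×4.11 + 3.23×60.3)/(15.93) = 247.0/15.93 = 15.50 mg/L.
Initial deficit D₀ = C_s − DO₀ = 8.19 − 6.209 = 1.981 mg/L.
t_c = (1/0.03100) ln[(0.429/0.398)(1 − 1.981×0.03100/(0.398×15.50))] = 32.26 × ln(1.067) = 2.097 d.
D_c = (0.398/0.429) × 15.50 × e^(−0.398×2.097) = 0.9277 × 15.50 × 0.4341 = 6.243 mg/L.
Minimum DO = 8.19 − 6.243 = 1.947 mg/L.

t_c ≈ 2.10 d; minimum DO ≈ 1.95 mg/L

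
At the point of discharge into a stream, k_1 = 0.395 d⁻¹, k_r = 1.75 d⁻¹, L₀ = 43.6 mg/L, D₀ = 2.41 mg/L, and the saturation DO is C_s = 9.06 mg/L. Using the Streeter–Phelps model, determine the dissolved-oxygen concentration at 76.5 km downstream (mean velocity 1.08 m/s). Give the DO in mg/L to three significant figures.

Travel time t = x/v = 76.5 km / (1.08 m/s) = 76500 m / 1.08 m/s = 70830 s = 0.8198 d.
k_1 L₀/(k_r−k_1) = 0.395×43.6/(1.75−0.395) = 17.22/1.355 = 12.71 mg/L.
e^(−k_1 t) = e^(−0.395×0.8198) = 0.7234; e^(−k_r t) = e^(−1.75×0.8198) = 0.2382.
D = 12.71 × (0.7234 − 0.2382) + 2.41 × 0.2382 = 6.167 + 0.5740 = 6.741 mg/L.
DO = C_s − D = 9.06 − 6.741 = 2.319 mg/L.

DO ≈ 2.32 mg/L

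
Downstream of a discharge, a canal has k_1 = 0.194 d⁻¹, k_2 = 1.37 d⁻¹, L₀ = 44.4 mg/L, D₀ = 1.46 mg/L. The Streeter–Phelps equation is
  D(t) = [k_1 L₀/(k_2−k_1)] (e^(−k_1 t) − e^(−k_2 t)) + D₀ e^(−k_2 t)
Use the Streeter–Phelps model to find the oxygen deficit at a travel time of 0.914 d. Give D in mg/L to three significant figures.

D ≈ 4.46 mg/L

k_1 L₀/(k_2−k_1) = 0.194×44.4/(1.37−0.194) = 8.614/1.176 = 7.324 mg/L.
e^(−k_1 t) = e^(−0.194×0.9140) = 0.8375; e^(−k_2 t) = e^(−1.37×0.9140) = 0.2859.
D = 7.324 × (0.8375 − 0.2859) + 1.46 × 0.2859 = 4.040 + 0.4174 = 4.458 mg/L.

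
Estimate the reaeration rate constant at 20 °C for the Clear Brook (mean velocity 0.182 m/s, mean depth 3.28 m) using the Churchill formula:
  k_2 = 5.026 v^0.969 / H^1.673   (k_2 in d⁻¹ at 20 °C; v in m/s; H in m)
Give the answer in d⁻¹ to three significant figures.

k_2 ≈ 0.132 d⁻¹

k_2 = 5.026 × 0.182^0.969 / 3.28^1.673 = 5.026 × 0.1919 / 7.296 = 0.1322 d⁻¹.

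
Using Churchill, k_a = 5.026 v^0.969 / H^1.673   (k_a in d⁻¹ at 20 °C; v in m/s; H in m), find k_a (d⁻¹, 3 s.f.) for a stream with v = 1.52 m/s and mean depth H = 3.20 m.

k_a ≈ 1.08 d⁻¹

k_a = 5.026 × 1.52^0.969 / 3.20^1.673 = 5.026 × 1.500 / 7.000 = 1.077 d⁻¹.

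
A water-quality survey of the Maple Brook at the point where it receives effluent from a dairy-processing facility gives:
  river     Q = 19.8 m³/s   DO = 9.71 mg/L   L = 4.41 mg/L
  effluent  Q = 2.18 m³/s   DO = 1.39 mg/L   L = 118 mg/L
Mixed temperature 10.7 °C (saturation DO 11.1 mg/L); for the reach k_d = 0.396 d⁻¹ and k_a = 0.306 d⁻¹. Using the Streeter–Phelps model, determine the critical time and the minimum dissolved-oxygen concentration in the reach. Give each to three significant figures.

Mixed DO = (19.8×9.71 + 2.18×1.39)/(19.8+2.18) = 195.3/21.98 = 8.885 mg/L.
Mixed L₀ = (19.8×4.41 + 2.18×118)/(21.98) = 344.6/21.98 = 15.68 mg/L.
Initial deficit D₀ = C_s − DO₀ = 11.1 − 8.885 = 2.215 mg/L.
t_c = (1/-0.09000) ln[(0.306/0.396)(1 − 2.215×-0.09000/(0.396×15.68))] = -11.11 × ln(0.7975) = 2.514 d.
D_c = (0.396/0.306) × 15.68 × e^(−0.396×2.514) = 1.294 × 15.68 × 0.3696 = 7.498 mg/L.
Minimum DO = 11.1 − 7.498 = 3.602 mg/L.

t_c ≈ 2.51 d; minimum DO ≈ 3.60 mg/L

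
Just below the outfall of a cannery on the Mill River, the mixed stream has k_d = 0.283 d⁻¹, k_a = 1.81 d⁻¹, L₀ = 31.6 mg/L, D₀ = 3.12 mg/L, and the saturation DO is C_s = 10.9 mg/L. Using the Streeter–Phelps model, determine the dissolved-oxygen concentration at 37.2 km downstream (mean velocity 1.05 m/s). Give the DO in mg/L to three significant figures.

Travel time t = x/v = 37.2 km / (1.05 m/s) = 37200 m / 1.05 m/s = 35430 s = 0.4101 d.
k_d L₀/(k_a−k_d) = 0.283×31.6/(1.81−0.283) = 8.943/1.527 = 5.856 mg/L.
e^(−k_d t) = e^(−0.283×0.4101) = 0.8904; e^(−k_a t) = e^(−1.81×0.4101) = 0.4761.
D = 5.856 × (0.8904 − 0.4761) + 3.12 × 0.4761 = 2.427 + 1.485 = 3.912 mg/L.
DO = C_s − D = 10.9 − 3.912 = 6.988 mg/L.

DO ≈ 6.99 mg/L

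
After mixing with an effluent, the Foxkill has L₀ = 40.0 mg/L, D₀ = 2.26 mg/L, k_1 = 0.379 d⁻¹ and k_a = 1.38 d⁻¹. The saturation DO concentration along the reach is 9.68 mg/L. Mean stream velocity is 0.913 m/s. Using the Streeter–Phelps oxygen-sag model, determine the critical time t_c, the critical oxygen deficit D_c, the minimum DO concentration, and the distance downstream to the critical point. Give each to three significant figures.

With k_a/k_1 = 3.641 and 1 − D₀(k_a−k_1)/(k_1 L₀) = 0.8508,
t_c = ln(3.641 × 0.8508) / (1.38 − 0.379) = ln(3.098) / 1.001 = 1.131/1.001 = 1.130 d.
L(t_c) = L₀ e^(−k_1 t_c) = 40.0 × 0.6517 = 26.07 mg/L, and at the critical point k_a D_c = k_1 L, so D_c = (0.379/1.38) × 26.07 = 7.160 mg/L.
Minimum DO = C_s − D_c = 9.68 − 7.160 = 2.520 mg/L.
x_c = v t_c = 0.913 m/s × 1.130 d × 86400 s/d = 89100 m ≈ 89.1 km.

t_c ≈ 1.13 d; D_c ≈ 7.16 mg/L; min DO ≈ 2.52 mg/L; x_c ≈ 89.1 km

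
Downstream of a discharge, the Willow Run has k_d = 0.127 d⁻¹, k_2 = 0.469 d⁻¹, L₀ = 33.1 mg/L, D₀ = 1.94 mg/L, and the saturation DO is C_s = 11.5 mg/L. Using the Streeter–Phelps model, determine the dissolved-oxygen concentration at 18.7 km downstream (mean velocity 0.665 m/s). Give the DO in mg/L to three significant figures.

Travel time t = x/v = 18.7 km / (0.665 m/s) = 18700 m / 0.665 m/s = 28120 s = 0.3255 d.
k_d L₀/(k_2−k_d) = 0.127×33.1/(0.469−0.127) = 4.204/0.3420 = 12.29 mg/L.
e^(−k_d t) = e^(−0.127×0.3255) = 0.9595; e^(−k_2 t) = e^(−0.469×0.3255) = 0.8584.
D = 12.29 × (0.9595 − 0.8584) + 1.94 × 0.8584 = 1.242 + 1.665 = 2.908 mg/L.
DO = C_s − D = 11.5 − 2.908 = 8.592 mg/L.

DO ≈ 8.59 mg/L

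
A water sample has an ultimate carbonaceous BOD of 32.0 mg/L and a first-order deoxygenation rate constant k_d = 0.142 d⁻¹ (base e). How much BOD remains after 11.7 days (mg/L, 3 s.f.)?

L_t = L₀ e^(−k_d t) = 32.0 × e^(−0.142×11.7) = 32.0 × 0.1899 = 6.076 mg/L.

L ≈ 6.08 mg/L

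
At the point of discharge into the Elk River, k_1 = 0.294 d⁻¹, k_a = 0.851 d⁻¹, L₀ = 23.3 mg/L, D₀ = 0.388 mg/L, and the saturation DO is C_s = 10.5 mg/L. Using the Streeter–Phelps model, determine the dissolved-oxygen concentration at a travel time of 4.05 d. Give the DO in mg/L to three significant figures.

DO ≈ 7.14 mg/L

k_1 L₀/(k_a−k_1) = 0.294×23.3/(0.851−0.294) = 6.850/0.5570 = 12.30 mg/L.
e^(−k_1 t) = e^(−0.294×4.050) = 0.3040; e^(−k_a t) = e^(−0.851×4.050) = 0.03186.
D = 12.30 × (0.3040 − 0.03186) + 0.388 × 0.03186 = 3.347 + 0.01236 = 3.359 mg/L.
DO = C_s − D = 10.5 − 3.359 = 7.141 mg/L.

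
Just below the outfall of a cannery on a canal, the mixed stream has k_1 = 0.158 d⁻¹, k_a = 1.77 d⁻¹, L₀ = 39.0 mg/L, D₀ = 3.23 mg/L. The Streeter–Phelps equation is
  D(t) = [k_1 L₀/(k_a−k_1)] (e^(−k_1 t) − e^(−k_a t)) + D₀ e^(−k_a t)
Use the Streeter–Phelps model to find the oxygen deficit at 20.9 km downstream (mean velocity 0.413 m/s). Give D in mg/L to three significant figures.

Travel time t = x/v = 20.9 km / (0.413 m/s) = 20900 m / 0.413 m/s = 50610 s = 0.5857 d.
k_1 L₀/(k_a−k_1) = 0.158×39.0/(1.77−0.158) = 6.162/1.612 = 3.823 mg/L.
e^(−k_1 t) = e^(−0.158×0.5857) = 0.9116; e^(−k_a t) = e^(−1.77×0.5857) = 0.3546.
D = 3.823 × (0.9116 − 0.3546) + 3.23 × 0.3546 = 2.129 + 1.145 = 3.275 mg/L.

D ≈ 3.27 mg/L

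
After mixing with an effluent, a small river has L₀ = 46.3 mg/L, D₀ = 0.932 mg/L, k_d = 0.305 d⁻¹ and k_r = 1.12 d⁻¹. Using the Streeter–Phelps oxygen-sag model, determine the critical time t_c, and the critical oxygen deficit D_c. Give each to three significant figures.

t_c = [1/(k_r−k_d)] ln[(k_r/k_d)(1 − D₀(k_r−k_d)/(k_d L₀))]
= [1/(1.12−0.305)] ln[(1.12/0.305)(1 − 0.932×0.8150/(0.305×46.3))]
= (1/0.8150) ln[3.672 × 0.9462] = 1.227 × ln(3.475) = 1.227 × 1.245 = 1.528 d.
L(t_c) = L₀ e^(−k_d t_c) = 46.3 × 0.6274 = 29.05 mg/L, and at the critical point k_r D_c = k_d L, so D_c = (0.305/1.12) × 29.05 = 7.911 mg/L.

t_c ≈ 1.53 d; D_c ≈ 7.91 mg/L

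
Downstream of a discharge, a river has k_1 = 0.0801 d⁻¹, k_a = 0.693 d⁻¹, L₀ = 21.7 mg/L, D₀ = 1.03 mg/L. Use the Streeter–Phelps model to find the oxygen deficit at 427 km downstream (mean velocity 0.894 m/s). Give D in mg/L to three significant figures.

Travel time t = x/v = 427 km / (0.894 m/s) = 427000 m / 0.894 m/s = 477600 s = 5.528 d.
k_1 L₀/(k_a−k_1) = 0.0801×21.7/(0.693−0.0801) = 1.738/0.6129 = 2.836 mg/L.
e^(−k_1 t) = e^(−0.0801×5.528) = 0.6422; e^(−k_a t) = e^(−0.693×5.528) = 0.02169.
D = 2.836 × (0.6422 − 0.02169) + 1.03 × 0.02169 = 1.760 + 0.02234 = 1.782 mg/L.

D ≈ 1.78 mg/L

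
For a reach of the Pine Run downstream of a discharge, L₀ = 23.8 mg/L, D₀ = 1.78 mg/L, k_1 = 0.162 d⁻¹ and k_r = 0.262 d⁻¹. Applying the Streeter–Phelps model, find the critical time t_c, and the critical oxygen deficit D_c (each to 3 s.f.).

t_c ≈ 4.33 d; D_c ≈ 7.29 mg/L

t_c = [1/(k_r−k_1)] ln[(k_r/k_1)(1 − D₀(k_r−k_1)/(k_1 L₀))]
= [1/(0.262−0.162)] ln[(0.262/0.162)(1 − 1.78×0.1000/(0.162×23.8))]
= (1/0.1000) ln[1.617 × 0.9538] = 10.00 × ln(1.543) = 10.00 × 0.4335 = 4.335 d.
D_c = (k_1/k_r) L₀ e^(−k_1 t_c) = (0.162/0.262) × 23.8 × e^(−0.162×4.335) = 0.6183 × 23.8 × 0.4955 = 7.291 mg/L.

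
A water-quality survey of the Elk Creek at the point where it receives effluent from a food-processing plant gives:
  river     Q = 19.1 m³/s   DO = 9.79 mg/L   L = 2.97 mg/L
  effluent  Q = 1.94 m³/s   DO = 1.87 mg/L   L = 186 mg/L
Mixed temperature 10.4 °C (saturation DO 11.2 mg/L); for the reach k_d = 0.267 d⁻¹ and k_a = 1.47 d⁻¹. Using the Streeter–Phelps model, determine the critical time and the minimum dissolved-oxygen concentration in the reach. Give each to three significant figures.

Mixed DO = (19.1×9.79 + 1.94×1.87)/(19.1+1.94) = 190.6/21.04 = 9.060 mg/L.
Mixed L₀ = (19.1×2.97 + 1.94×186)/(21.04) = 417.6/21.04 = 19.85 mg/L.
Initial deficit D₀ = C_s − DO₀ = 11.2 − 9.060 = 2.140 mg/L.
t_c = (1/1.203) ln[(1.47/0.267)(1 − 2.140×1.203/(0.267×19.85))] = 0.8313 × ln(2.830) = 0.8649 d.
D_c = (0.267/1.47) × 19.85 × e^(−0.267×0.8649) = 0.1816 × 19.85 × 0.7938 = 2.861 mg/L.
Minimum DO = 11.2 − 2.861 = 8.339 mg/L.

t_c ≈ 0.865 d; minimum DO ≈ 8.34 mg/L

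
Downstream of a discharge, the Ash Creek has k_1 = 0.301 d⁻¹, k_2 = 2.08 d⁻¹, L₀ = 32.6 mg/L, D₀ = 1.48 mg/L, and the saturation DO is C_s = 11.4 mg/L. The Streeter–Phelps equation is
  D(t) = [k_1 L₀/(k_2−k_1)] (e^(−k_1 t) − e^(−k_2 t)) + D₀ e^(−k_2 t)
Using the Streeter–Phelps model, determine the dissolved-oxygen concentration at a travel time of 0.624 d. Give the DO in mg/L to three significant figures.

DO ≈ 7.93 mg/L

k_1 L₀/(k_2−k_1) = 0.301×32.6/(2.08−0.301) = 9.813/1.779 = 5.516 mg/L.
e^(−k_1 t) = e^(−0.301×0.6240) = 0.8288; e^(−k_2 t) = e^(−2.08×0.6240) = 0.2731.
D = 5.516 × (0.8288 − 0.2731) + 1.48 × 0.2731 = 3.065 + 0.4042 = 3.469 mg/L.
DO = C_s − D = 11.4 − 3.469 = 7.931 mg/L.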